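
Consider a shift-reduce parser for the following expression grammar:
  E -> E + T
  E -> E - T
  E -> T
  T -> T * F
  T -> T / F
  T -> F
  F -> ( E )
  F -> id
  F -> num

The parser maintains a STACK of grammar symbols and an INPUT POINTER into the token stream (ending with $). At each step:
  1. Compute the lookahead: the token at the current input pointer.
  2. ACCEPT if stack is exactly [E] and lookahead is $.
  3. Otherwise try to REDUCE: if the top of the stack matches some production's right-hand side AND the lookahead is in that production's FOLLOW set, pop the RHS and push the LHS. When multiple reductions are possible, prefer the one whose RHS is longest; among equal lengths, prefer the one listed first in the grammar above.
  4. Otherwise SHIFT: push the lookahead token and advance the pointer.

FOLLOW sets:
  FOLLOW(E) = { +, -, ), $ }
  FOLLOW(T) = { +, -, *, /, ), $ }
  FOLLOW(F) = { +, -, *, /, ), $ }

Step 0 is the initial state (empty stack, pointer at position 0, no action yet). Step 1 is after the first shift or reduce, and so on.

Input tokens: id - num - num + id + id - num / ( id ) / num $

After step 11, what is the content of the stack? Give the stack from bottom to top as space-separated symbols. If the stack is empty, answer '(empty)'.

Answer: E - num

Derivation:
Step 1: shift id. Stack=[id] ptr=1 lookahead=- remaining=[- num - num + id + id - num / ( id ) / num $]
Step 2: reduce F->id. Stack=[F] ptr=1 lookahead=- remaining=[- num - num + id + id - num / ( id ) / num $]
Step 3: reduce T->F. Stack=[T] ptr=1 lookahead=- remaining=[- num - num + id + id - num / ( id ) / num $]
Step 4: reduce E->T. Stack=[E] ptr=1 lookahead=- remaining=[- num - num + id + id - num / ( id ) / num $]
Step 5: shift -. Stack=[E -] ptr=2 lookahead=num remaining=[num - num + id + id - num / ( id ) / num $]
Step 6: shift num. Stack=[E - num] ptr=3 lookahead=- remaining=[- num + id + id - num / ( id ) / num $]
Step 7: reduce F->num. Stack=[E - F] ptr=3 lookahead=- remaining=[- num + id + id - num / ( id ) / num $]
Step 8: reduce T->F. Stack=[E - T] ptr=3 lookahead=- remaining=[- num + id + id - num / ( id ) / num $]
Step 9: reduce E->E - T. Stack=[E] ptr=3 lookahead=- remaining=[- num + id + id - num / ( id ) / num $]
Step 10: shift -. Stack=[E -] ptr=4 lookahead=num remaining=[num + id + id - num / ( id ) / num $]
Step 11: shift num. Stack=[E - num] ptr=5 lookahead=+ remaining=[+ id + id - num / ( id ) / num $]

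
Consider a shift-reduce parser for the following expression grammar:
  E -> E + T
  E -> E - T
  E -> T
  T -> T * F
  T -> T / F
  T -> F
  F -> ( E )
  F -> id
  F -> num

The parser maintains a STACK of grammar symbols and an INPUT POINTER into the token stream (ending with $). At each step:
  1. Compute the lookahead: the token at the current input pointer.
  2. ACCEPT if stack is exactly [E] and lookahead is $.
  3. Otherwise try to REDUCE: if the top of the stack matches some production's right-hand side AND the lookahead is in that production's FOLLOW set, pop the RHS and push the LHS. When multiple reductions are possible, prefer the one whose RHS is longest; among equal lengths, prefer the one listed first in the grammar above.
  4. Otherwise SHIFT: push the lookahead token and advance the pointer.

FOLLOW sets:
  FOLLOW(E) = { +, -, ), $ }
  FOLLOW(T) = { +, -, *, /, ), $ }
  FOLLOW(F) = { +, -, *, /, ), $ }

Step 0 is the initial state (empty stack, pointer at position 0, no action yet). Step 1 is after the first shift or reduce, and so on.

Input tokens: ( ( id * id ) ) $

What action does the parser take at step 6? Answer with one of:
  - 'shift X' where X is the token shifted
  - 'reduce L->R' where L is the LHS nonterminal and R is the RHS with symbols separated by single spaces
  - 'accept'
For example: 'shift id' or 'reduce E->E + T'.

Answer: shift *

Derivation:
Step 1: shift (. Stack=[(] ptr=1 lookahead=( remaining=[( id * id ) ) $]
Step 2: shift (. Stack=[( (] ptr=2 lookahead=id remaining=[id * id ) ) $]
Step 3: shift id. Stack=[( ( id] ptr=3 lookahead=* remaining=[* id ) ) $]
Step 4: reduce F->id. Stack=[( ( F] ptr=3 lookahead=* remaining=[* id ) ) $]
Step 5: reduce T->F. Stack=[( ( T] ptr=3 lookahead=* remaining=[* id ) ) $]
Step 6: shift *. Stack=[( ( T *] ptr=4 lookahead=id remaining=[id ) ) $]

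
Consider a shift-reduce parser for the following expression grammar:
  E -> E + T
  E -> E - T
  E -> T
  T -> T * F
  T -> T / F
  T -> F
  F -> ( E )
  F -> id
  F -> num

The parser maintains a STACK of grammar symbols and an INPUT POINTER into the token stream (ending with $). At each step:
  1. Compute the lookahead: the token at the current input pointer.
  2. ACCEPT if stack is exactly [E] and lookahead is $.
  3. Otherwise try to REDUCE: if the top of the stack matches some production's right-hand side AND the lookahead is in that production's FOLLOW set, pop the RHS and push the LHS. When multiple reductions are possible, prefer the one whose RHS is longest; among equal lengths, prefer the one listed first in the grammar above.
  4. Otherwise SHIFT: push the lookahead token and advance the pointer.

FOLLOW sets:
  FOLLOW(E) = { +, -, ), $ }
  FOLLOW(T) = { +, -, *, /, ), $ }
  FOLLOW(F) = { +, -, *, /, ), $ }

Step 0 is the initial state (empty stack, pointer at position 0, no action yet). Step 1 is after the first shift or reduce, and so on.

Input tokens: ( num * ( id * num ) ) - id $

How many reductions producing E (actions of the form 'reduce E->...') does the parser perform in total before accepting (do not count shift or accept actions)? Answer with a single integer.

Answer: 4

Derivation:
Step 1: shift (. Stack=[(] ptr=1 lookahead=num remaining=[num * ( id * num ) ) - id $]
Step 2: shift num. Stack=[( num] ptr=2 lookahead=* remaining=[* ( id * num ) ) - id $]
Step 3: reduce F->num. Stack=[( F] ptr=2 lookahead=* remaining=[* ( id * num ) ) - id $]
Step 4: reduce T->F. Stack=[( T] ptr=2 lookahead=* remaining=[* ( id * num ) ) - id $]
Step 5: shift *. Stack=[( T *] ptr=3 lookahead=( remaining=[( id * num ) ) - id $]
Step 6: shift (. Stack=[( T * (] ptr=4 lookahead=id remaining=[id * num ) ) - id $]
Step 7: shift id. Stack=[( T * ( id] ptr=5 lookahead=* remaining=[* num ) ) - id $]
Step 8: reduce F->id. Stack=[( T * ( F] ptr=5 lookahead=* remaining=[* num ) ) - id $]
Step 9: reduce T->F. Stack=[( T * ( T] ptr=5 lookahead=* remaining=[* num ) ) - id $]
Step 10: shift *. Stack=[( T * ( T *] ptr=6 lookahead=num remaining=[num ) ) - id $]
Step 11: shift num. Stack=[( T * ( T * num] ptr=7 lookahead=) remaining=[) ) - id $]
Step 12: reduce F->num. Stack=[( T * ( T * F] ptr=7 lookahead=) remaining=[) ) - id $]
Step 13: reduce T->T * F. Stack=[( T * ( T] ptr=7 lookahead=) remaining=[) ) - id $]
Step 14: reduce E->T. Stack=[( T * ( E] ptr=7 lookahead=) remaining=[) ) - id $]
Step 15: shift ). Stack=[( T * ( E )] ptr=8 lookahead=) remaining=[) - id $]
Step 16: reduce F->( E ). Stack=[( T * F] ptr=8 lookahead=) remaining=[) - id $]
Step 17: reduce T->T * F. Stack=[( T] ptr=8 lookahead=) remaining=[) - id $]
Step 18: reduce E->T. Stack=[( E] ptr=8 lookahead=) remaining=[) - id $]
Step 19: shift ). Stack=[( E )] ptr=9 lookahead=- remaining=[- id $]
Step 20: reduce F->( E ). Stack=[F] ptr=9 lookahead=- remaining=[- id $]
Step 21: reduce T->F. Stack=[T] ptr=9 lookahead=- remaining=[- id $]
Step 22: reduce E->T. Stack=[E] ptr=9 lookahead=- remaining=[- id $]
Step 23: shift -. Stack=[E -] ptr=10 lookahead=id remaining=[id $]
Step 24: shift id. Stack=[E - id] ptr=11 lookahead=$ remaining=[$]
Step 25: reduce F->id. Stack=[E - F] ptr=11 lookahead=$ remaining=[$]
Step 26: reduce T->F. Stack=[E - T] ptr=11 lookahead=$ remaining=[$]
Step 27: reduce E->E - T. Stack=[E] ptr=11 lookahead=$ remaining=[$]
Step 28: accept. Stack=[E] ptr=11 lookahead=$ remaining=[$]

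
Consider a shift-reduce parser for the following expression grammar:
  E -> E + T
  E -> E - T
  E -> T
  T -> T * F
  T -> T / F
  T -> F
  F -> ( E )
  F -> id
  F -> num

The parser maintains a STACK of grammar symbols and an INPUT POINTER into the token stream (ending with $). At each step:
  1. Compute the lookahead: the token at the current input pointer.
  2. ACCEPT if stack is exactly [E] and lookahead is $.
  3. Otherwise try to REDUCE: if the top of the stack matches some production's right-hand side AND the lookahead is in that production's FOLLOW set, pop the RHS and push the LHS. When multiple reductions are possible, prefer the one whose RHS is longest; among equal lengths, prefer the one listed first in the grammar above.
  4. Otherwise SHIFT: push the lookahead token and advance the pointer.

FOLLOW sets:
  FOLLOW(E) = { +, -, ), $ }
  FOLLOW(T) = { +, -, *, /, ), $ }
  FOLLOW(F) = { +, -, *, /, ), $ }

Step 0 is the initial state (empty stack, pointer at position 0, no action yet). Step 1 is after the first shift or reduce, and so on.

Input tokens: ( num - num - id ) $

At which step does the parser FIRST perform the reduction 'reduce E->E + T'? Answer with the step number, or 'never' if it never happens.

Step 1: shift (. Stack=[(] ptr=1 lookahead=num remaining=[num - num - id ) $]
Step 2: shift num. Stack=[( num] ptr=2 lookahead=- remaining=[- num - id ) $]
Step 3: reduce F->num. Stack=[( F] ptr=2 lookahead=- remaining=[- num - id ) $]
Step 4: reduce T->F. Stack=[( T] ptr=2 lookahead=- remaining=[- num - id ) $]
Step 5: reduce E->T. Stack=[( E] ptr=2 lookahead=- remaining=[- num - id ) $]
Step 6: shift -. Stack=[( E -] ptr=3 lookahead=num remaining=[num - id ) $]
Step 7: shift num. Stack=[( E - num] ptr=4 lookahead=- remaining=[- id ) $]
Step 8: reduce F->num. Stack=[( E - F] ptr=4 lookahead=- remaining=[- id ) $]
Step 9: reduce T->F. Stack=[( E - T] ptr=4 lookahead=- remaining=[- id ) $]
Step 10: reduce E->E - T. Stack=[( E] ptr=4 lookahead=- remaining=[- id ) $]
Step 11: shift -. Stack=[( E -] ptr=5 lookahead=id remaining=[id ) $]
Step 12: shift id. Stack=[( E - id] ptr=6 lookahead=) remaining=[) $]
Step 13: reduce F->id. Stack=[( E - F] ptr=6 lookahead=) remaining=[) $]
Step 14: reduce T->F. Stack=[( E - T] ptr=6 lookahead=) remaining=[) $]
Step 15: reduce E->E - T. Stack=[( E] ptr=6 lookahead=) remaining=[) $]
Step 16: shift ). Stack=[( E )] ptr=7 lookahead=$ remaining=[$]
Step 17: reduce F->( E ). Stack=[F] ptr=7 lookahead=$ remaining=[$]
Step 18: reduce T->F. Stack=[T] ptr=7 lookahead=$ remaining=[$]
Step 19: reduce E->T. Stack=[E] ptr=7 lookahead=$ remaining=[$]
Step 20: accept. Stack=[E] ptr=7 lookahead=$ remaining=[$]

Answer: never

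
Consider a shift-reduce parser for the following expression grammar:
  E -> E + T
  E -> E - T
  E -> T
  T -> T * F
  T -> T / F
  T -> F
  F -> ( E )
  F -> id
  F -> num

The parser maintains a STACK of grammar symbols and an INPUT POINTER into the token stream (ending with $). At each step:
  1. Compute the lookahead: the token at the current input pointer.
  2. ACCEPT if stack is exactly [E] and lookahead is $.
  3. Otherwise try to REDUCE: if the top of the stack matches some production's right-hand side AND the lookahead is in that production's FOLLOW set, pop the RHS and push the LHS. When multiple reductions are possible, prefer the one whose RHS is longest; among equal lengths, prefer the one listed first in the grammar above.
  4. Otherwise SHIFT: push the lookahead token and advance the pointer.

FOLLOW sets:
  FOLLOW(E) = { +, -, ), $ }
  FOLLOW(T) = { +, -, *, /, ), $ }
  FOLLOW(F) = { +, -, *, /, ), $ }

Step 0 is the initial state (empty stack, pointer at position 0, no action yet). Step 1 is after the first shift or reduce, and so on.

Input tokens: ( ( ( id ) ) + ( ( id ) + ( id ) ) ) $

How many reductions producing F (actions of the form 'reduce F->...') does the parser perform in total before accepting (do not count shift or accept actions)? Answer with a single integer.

Answer: 9

Derivation:
Step 1: shift (. Stack=[(] ptr=1 lookahead=( remaining=[( ( id ) ) + ( ( id ) + ( id ) ) ) $]
Step 2: shift (. Stack=[( (] ptr=2 lookahead=( remaining=[( id ) ) + ( ( id ) + ( id ) ) ) $]
Step 3: shift (. Stack=[( ( (] ptr=3 lookahead=id remaining=[id ) ) + ( ( id ) + ( id ) ) ) $]
Step 4: shift id. Stack=[( ( ( id] ptr=4 lookahead=) remaining=[) ) + ( ( id ) + ( id ) ) ) $]
Step 5: reduce F->id. Stack=[( ( ( F] ptr=4 lookahead=) remaining=[) ) + ( ( id ) + ( id ) ) ) $]
Step 6: reduce T->F. Stack=[( ( ( T] ptr=4 lookahead=) remaining=[) ) + ( ( id ) + ( id ) ) ) $]
Step 7: reduce E->T. Stack=[( ( ( E] ptr=4 lookahead=) remaining=[) ) + ( ( id ) + ( id ) ) ) $]
Step 8: shift ). Stack=[( ( ( E )] ptr=5 lookahead=) remaining=[) + ( ( id ) + ( id ) ) ) $]
Step 9: reduce F->( E ). Stack=[( ( F] ptr=5 lookahead=) remaining=[) + ( ( id ) + ( id ) ) ) $]
Step 10: reduce T->F. Stack=[( ( T] ptr=5 lookahead=) remaining=[) + ( ( id ) + ( id ) ) ) $]
Step 11: reduce E->T. Stack=[( ( E] ptr=5 lookahead=) remaining=[) + ( ( id ) + ( id ) ) ) $]
Step 12: shift ). Stack=[( ( E )] ptr=6 lookahead=+ remaining=[+ ( ( id ) + ( id ) ) ) $]
Step 13: reduce F->( E ). Stack=[( F] ptr=6 lookahead=+ remaining=[+ ( ( id ) + ( id ) ) ) $]
Step 14: reduce T->F. Stack=[( T] ptr=6 lookahead=+ remaining=[+ ( ( id ) + ( id ) ) ) $]
Step 15: reduce E->T. Stack=[( E] ptr=6 lookahead=+ remaining=[+ ( ( id ) + ( id ) ) ) $]
Step 16: shift +. Stack=[( E +] ptr=7 lookahead=( remaining=[( ( id ) + ( id ) ) ) $]
Step 17: shift (. Stack=[( E + (] ptr=8 lookahead=( remaining=[( id ) + ( id ) ) ) $]
Step 18: shift (. Stack=[( E + ( (] ptr=9 lookahead=id remaining=[id ) + ( id ) ) ) $]
Step 19: shift id. Stack=[( E + ( ( id] ptr=10 lookahead=) remaining=[) + ( id ) ) ) $]
Step 20: reduce F->id. Stack=[( E + ( ( F] ptr=10 lookahead=) remaining=[) + ( id ) ) ) $]
Step 21: reduce T->F. Stack=[( E + ( ( T] ptr=10 lookahead=) remaining=[) + ( id ) ) ) $]
Step 22: reduce E->T. Stack=[( E + ( ( E] ptr=10 lookahead=) remaining=[) + ( id ) ) ) $]
Step 23: shift ). Stack=[( E + ( ( E )] ptr=11 lookahead=+ remaining=[+ ( id ) ) ) $]
Step 24: reduce F->( E ). Stack=[( E + ( F] ptr=11 lookahead=+ remaining=[+ ( id ) ) ) $]
Step 25: reduce T->F. Stack=[( E + ( T] ptr=11 lookahead=+ remaining=[+ ( id ) ) ) $]
Step 26: reduce E->T. Stack=[( E + ( E] ptr=11 lookahead=+ remaining=[+ ( id ) ) ) $]
Step 27: shift +. Stack=[( E + ( E +] ptr=12 lookahead=( remaining=[( id ) ) ) $]
Step 28: shift (. Stack=[( E + ( E + (] ptr=13 lookahead=id remaining=[id ) ) ) $]
Step 29: shift id. Stack=[( E + ( E + ( id] ptr=14 lookahead=) remaining=[) ) ) $]
Step 30: reduce F->id. Stack=[( E + ( E + ( F] ptr=14 lookahead=) remaining=[) ) ) $]
Step 31: reduce T->F. Stack=[( E + ( E + ( T] ptr=14 lookahead=) remaining=[) ) ) $]
Step 32: reduce E->T. Stack=[( E + ( E + ( E] ptr=14 lookahead=) remaining=[) ) ) $]
Step 33: shift ). Stack=[( E + ( E + ( E )] ptr=15 lookahead=) remaining=[) ) $]
Step 34: reduce F->( E ). Stack=[( E + ( E + F] ptr=15 lookahead=) remaining=[) ) $]
Step 35: reduce T->F. Stack=[( E + ( E + T] ptr=15 lookahead=) remaining=[) ) $]
Step 36: reduce E->E + T. Stack=[( E + ( E] ptr=15 lookahead=) remaining=[) ) $]
Step 37: shift ). Stack=[( E + ( E )] ptr=16 lookahead=) remaining=[) $]
Step 38: reduce F->( E ). Stack=[( E + F] ptr=16 lookahead=) remaining=[) $]
Step 39: reduce T->F. Stack=[( E + T] ptr=16 lookahead=) remaining=[) $]
Step 40: reduce E->E + T. Stack=[( E] ptr=16 lookahead=) remaining=[) $]
Step 41: shift ). Stack=[( E )] ptr=17 lookahead=$ remaining=[$]
Step 42: reduce F->( E ). Stack=[F] ptr=17 lookahead=$ remaining=[$]
Step 43: reduce T->F. Stack=[T] ptr=17 lookahead=$ remaining=[$]
Step 44: reduce E->T. Stack=[E] ptr=17 lookahead=$ remaining=[$]
Step 45: accept. Stack=[E] ptr=17 lookahead=$ remaining=[$]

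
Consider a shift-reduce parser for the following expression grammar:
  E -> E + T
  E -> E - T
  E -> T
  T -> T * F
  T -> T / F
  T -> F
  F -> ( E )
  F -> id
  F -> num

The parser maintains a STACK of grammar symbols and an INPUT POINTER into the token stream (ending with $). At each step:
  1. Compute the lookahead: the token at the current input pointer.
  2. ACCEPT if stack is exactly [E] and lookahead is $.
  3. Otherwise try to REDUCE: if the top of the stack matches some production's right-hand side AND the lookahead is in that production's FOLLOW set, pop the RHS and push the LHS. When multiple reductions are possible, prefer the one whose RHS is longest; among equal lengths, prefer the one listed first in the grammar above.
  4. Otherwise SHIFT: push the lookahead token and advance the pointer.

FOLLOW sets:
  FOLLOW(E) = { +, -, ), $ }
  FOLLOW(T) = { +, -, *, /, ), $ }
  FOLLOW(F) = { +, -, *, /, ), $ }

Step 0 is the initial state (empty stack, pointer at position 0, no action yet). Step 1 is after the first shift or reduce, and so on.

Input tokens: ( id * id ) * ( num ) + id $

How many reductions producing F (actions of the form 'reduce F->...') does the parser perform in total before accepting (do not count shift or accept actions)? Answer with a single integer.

Step 1: shift (. Stack=[(] ptr=1 lookahead=id remaining=[id * id ) * ( num ) + id $]
Step 2: shift id. Stack=[( id] ptr=2 lookahead=* remaining=[* id ) * ( num ) + id $]
Step 3: reduce F->id. Stack=[( F] ptr=2 lookahead=* remaining=[* id ) * ( num ) + id $]
Step 4: reduce T->F. Stack=[( T] ptr=2 lookahead=* remaining=[* id ) * ( num ) + id $]
Step 5: shift *. Stack=[( T *] ptr=3 lookahead=id remaining=[id ) * ( num ) + id $]
Step 6: shift id. Stack=[( T * id] ptr=4 lookahead=) remaining=[) * ( num ) + id $]
Step 7: reduce F->id. Stack=[( T * F] ptr=4 lookahead=) remaining=[) * ( num ) + id $]
Step 8: reduce T->T * F. Stack=[( T] ptr=4 lookahead=) remaining=[) * ( num ) + id $]
Step 9: reduce E->T. Stack=[( E] ptr=4 lookahead=) remaining=[) * ( num ) + id $]
Step 10: shift ). Stack=[( E )] ptr=5 lookahead=* remaining=[* ( num ) + id $]
Step 11: reduce F->( E ). Stack=[F] ptr=5 lookahead=* remaining=[* ( num ) + id $]
Step 12: reduce T->F. Stack=[T] ptr=5 lookahead=* remaining=[* ( num ) + id $]
Step 13: shift *. Stack=[T *] ptr=6 lookahead=( remaining=[( num ) + id $]
Step 14: shift (. Stack=[T * (] ptr=7 lookahead=num remaining=[num ) + id $]
Step 15: shift num. Stack=[T * ( num] ptr=8 lookahead=) remaining=[) + id $]
Step 16: reduce F->num. Stack=[T * ( F] ptr=8 lookahead=) remaining=[) + id $]
Step 17: reduce T->F. Stack=[T * ( T] ptr=8 lookahead=) remaining=[) + id $]
Step 18: reduce E->T. Stack=[T * ( E] ptr=8 lookahead=) remaining=[) + id $]
Step 19: shift ). Stack=[T * ( E )] ptr=9 lookahead=+ remaining=[+ id $]
Step 20: reduce F->( E ). Stack=[T * F] ptr=9 lookahead=+ remaining=[+ id $]
Step 21: reduce T->T * F. Stack=[T] ptr=9 lookahead=+ remaining=[+ id $]
Step 22: reduce E->T. Stack=[E] ptr=9 lookahead=+ remaining=[+ id $]
Step 23: shift +. Stack=[E +] ptr=10 lookahead=id remaining=[id $]
Step 24: shift id. Stack=[E + id] ptr=11 lookahead=$ remaining=[$]
Step 25: reduce F->id. Stack=[E + F] ptr=11 lookahead=$ remaining=[$]
Step 26: reduce T->F. Stack=[E + T] ptr=11 lookahead=$ remaining=[$]
Step 27: reduce E->E + T. Stack=[E] ptr=11 lookahead=$ remaining=[$]
Step 28: accept. Stack=[E] ptr=11 lookahead=$ remaining=[$]

Answer: 6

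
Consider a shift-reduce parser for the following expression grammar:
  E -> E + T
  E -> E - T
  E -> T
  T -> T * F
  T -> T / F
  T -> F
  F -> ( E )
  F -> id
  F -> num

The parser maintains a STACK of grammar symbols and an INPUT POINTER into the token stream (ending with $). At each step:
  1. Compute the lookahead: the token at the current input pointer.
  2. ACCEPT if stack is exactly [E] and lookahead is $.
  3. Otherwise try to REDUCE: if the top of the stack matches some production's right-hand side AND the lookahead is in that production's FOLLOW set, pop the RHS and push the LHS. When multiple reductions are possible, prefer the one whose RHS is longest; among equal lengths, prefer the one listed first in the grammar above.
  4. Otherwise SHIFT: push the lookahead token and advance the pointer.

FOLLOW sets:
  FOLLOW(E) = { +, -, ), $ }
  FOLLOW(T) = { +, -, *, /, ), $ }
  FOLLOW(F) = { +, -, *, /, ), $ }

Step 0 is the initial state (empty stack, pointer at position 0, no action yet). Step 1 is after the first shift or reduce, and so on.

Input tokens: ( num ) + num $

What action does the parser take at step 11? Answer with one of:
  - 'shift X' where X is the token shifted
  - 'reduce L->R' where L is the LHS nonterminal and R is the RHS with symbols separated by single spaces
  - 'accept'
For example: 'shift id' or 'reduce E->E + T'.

Answer: shift num

Derivation:
Step 1: shift (. Stack=[(] ptr=1 lookahead=num remaining=[num ) + num $]
Step 2: shift num. Stack=[( num] ptr=2 lookahead=) remaining=[) + num $]
Step 3: reduce F->num. Stack=[( F] ptr=2 lookahead=) remaining=[) + num $]
Step 4: reduce T->F. Stack=[( T] ptr=2 lookahead=) remaining=[) + num $]
Step 5: reduce E->T. Stack=[( E] ptr=2 lookahead=) remaining=[) + num $]
Step 6: shift ). Stack=[( E )] ptr=3 lookahead=+ remaining=[+ num $]
Step 7: reduce F->( E ). Stack=[F] ptr=3 lookahead=+ remaining=[+ num $]
Step 8: reduce T->F. Stack=[T] ptr=3 lookahead=+ remaining=[+ num $]
Step 9: reduce E->T. Stack=[E] ptr=3 lookahead=+ remaining=[+ num $]
Step 10: shift +. Stack=[E +] ptr=4 lookahead=num remaining=[num $]
Step 11: shift num. Stack=[E + num] ptr=5 lookahead=$ remaining=[$]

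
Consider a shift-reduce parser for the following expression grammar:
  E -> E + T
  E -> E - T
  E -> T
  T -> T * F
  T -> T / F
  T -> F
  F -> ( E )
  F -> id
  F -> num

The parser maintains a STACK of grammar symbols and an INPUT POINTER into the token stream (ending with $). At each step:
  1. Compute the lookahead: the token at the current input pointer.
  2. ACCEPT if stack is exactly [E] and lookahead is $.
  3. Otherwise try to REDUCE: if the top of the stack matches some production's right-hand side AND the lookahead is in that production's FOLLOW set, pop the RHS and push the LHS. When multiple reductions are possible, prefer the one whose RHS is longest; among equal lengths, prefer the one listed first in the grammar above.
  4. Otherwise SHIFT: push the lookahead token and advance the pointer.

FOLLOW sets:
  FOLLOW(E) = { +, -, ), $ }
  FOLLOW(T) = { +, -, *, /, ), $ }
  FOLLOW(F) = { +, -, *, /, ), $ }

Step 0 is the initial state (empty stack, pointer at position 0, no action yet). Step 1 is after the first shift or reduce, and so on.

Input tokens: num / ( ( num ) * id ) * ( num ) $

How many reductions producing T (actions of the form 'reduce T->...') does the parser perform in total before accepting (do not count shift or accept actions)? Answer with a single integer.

Step 1: shift num. Stack=[num] ptr=1 lookahead=/ remaining=[/ ( ( num ) * id ) * ( num ) $]
Step 2: reduce F->num. Stack=[F] ptr=1 lookahead=/ remaining=[/ ( ( num ) * id ) * ( num ) $]
Step 3: reduce T->F. Stack=[T] ptr=1 lookahead=/ remaining=[/ ( ( num ) * id ) * ( num ) $]
Step 4: shift /. Stack=[T /] ptr=2 lookahead=( remaining=[( ( num ) * id ) * ( num ) $]
Step 5: shift (. Stack=[T / (] ptr=3 lookahead=( remaining=[( num ) * id ) * ( num ) $]
Step 6: shift (. Stack=[T / ( (] ptr=4 lookahead=num remaining=[num ) * id ) * ( num ) $]
Step 7: shift num. Stack=[T / ( ( num] ptr=5 lookahead=) remaining=[) * id ) * ( num ) $]
Step 8: reduce F->num. Stack=[T / ( ( F] ptr=5 lookahead=) remaining=[) * id ) * ( num ) $]
Step 9: reduce T->F. Stack=[T / ( ( T] ptr=5 lookahead=) remaining=[) * id ) * ( num ) $]
Step 10: reduce E->T. Stack=[T / ( ( E] ptr=5 lookahead=) remaining=[) * id ) * ( num ) $]
Step 11: shift ). Stack=[T / ( ( E )] ptr=6 lookahead=* remaining=[* id ) * ( num ) $]
Step 12: reduce F->( E ). Stack=[T / ( F] ptr=6 lookahead=* remaining=[* id ) * ( num ) $]
Step 13: reduce T->F. Stack=[T / ( T] ptr=6 lookahead=* remaining=[* id ) * ( num ) $]
Step 14: shift *. Stack=[T / ( T *] ptr=7 lookahead=id remaining=[id ) * ( num ) $]
Step 15: shift id. Stack=[T / ( T * id] ptr=8 lookahead=) remaining=[) * ( num ) $]
Step 16: reduce F->id. Stack=[T / ( T * F] ptr=8 lookahead=) remaining=[) * ( num ) $]
Step 17: reduce T->T * F. Stack=[T / ( T] ptr=8 lookahead=) remaining=[) * ( num ) $]
Step 18: reduce E->T. Stack=[T / ( E] ptr=8 lookahead=) remaining=[) * ( num ) $]
Step 19: shift ). Stack=[T / ( E )] ptr=9 lookahead=* remaining=[* ( num ) $]
Step 20: reduce F->( E ). Stack=[T / F] ptr=9 lookahead=* remaining=[* ( num ) $]
Step 21: reduce T->T / F. Stack=[T] ptr=9 lookahead=* remaining=[* ( num ) $]
Step 22: shift *. Stack=[T *] ptr=10 lookahead=( remaining=[( num ) $]
Step 23: shift (. Stack=[T * (] ptr=11 lookahead=num remaining=[num ) $]
Step 24: shift num. Stack=[T * ( num] ptr=12 lookahead=) remaining=[) $]
Step 25: reduce F->num. Stack=[T * ( F] ptr=12 lookahead=) remaining=[) $]
Step 26: reduce T->F. Stack=[T * ( T] ptr=12 lookahead=) remaining=[) $]
Step 27: reduce E->T. Stack=[T * ( E] ptr=12 lookahead=) remaining=[) $]
Step 28: shift ). Stack=[T * ( E )] ptr=13 lookahead=$ remaining=[$]
Step 29: reduce F->( E ). Stack=[T * F] ptr=13 lookahead=$ remaining=[$]
Step 30: reduce T->T * F. Stack=[T] ptr=13 lookahead=$ remaining=[$]
Step 31: reduce E->T. Stack=[E] ptr=13 lookahead=$ remaining=[$]
Step 32: accept. Stack=[E] ptr=13 lookahead=$ remaining=[$]

Answer: 7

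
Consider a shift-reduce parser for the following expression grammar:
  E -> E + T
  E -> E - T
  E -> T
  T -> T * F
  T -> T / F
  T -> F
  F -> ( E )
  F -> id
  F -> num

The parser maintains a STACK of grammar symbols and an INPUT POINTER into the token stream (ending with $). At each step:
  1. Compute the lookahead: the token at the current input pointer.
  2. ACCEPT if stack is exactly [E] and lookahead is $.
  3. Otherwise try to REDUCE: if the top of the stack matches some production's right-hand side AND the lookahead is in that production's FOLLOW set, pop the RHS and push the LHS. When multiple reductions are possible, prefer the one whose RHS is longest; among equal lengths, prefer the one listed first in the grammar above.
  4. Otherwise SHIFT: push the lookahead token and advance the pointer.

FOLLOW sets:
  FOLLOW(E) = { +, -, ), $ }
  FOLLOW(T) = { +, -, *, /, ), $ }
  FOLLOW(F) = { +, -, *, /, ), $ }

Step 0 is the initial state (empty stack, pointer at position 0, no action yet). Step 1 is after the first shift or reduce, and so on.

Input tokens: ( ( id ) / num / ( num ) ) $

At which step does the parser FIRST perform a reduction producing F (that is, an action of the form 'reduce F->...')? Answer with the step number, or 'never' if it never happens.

Answer: 4

Derivation:
Step 1: shift (. Stack=[(] ptr=1 lookahead=( remaining=[( id ) / num / ( num ) ) $]
Step 2: shift (. Stack=[( (] ptr=2 lookahead=id remaining=[id ) / num / ( num ) ) $]
Step 3: shift id. Stack=[( ( id] ptr=3 lookahead=) remaining=[) / num / ( num ) ) $]
Step 4: reduce F->id. Stack=[( ( F] ptr=3 lookahead=) remaining=[) / num / ( num ) ) $]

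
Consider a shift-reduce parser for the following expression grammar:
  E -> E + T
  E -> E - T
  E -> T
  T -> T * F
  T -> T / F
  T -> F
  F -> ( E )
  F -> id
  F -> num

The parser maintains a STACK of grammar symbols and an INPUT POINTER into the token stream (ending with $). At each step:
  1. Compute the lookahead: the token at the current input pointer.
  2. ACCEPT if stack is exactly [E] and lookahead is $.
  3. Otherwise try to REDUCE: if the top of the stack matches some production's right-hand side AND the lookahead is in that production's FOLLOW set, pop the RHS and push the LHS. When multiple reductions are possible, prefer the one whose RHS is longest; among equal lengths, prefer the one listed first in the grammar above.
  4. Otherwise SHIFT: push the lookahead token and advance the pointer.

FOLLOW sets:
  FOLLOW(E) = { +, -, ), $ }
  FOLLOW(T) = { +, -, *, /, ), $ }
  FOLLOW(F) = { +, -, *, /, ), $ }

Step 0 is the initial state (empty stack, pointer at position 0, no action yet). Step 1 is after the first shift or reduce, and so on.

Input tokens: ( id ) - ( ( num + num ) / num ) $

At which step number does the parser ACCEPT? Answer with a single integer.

Step 1: shift (. Stack=[(] ptr=1 lookahead=id remaining=[id ) - ( ( num + num ) / num ) $]
Step 2: shift id. Stack=[( id] ptr=2 lookahead=) remaining=[) - ( ( num + num ) / num ) $]
Step 3: reduce F->id. Stack=[( F] ptr=2 lookahead=) remaining=[) - ( ( num + num ) / num ) $]
Step 4: reduce T->F. Stack=[( T] ptr=2 lookahead=) remaining=[) - ( ( num + num ) / num ) $]
Step 5: reduce E->T. Stack=[( E] ptr=2 lookahead=) remaining=[) - ( ( num + num ) / num ) $]
Step 6: shift ). Stack=[( E )] ptr=3 lookahead=- remaining=[- ( ( num + num ) / num ) $]
Step 7: reduce F->( E ). Stack=[F] ptr=3 lookahead=- remaining=[- ( ( num + num ) / num ) $]
Step 8: reduce T->F. Stack=[T] ptr=3 lookahead=- remaining=[- ( ( num + num ) / num ) $]
Step 9: reduce E->T. Stack=[E] ptr=3 lookahead=- remaining=[- ( ( num + num ) / num ) $]
Step 10: shift -. Stack=[E -] ptr=4 lookahead=( remaining=[( ( num + num ) / num ) $]
Step 11: shift (. Stack=[E - (] ptr=5 lookahead=( remaining=[( num + num ) / num ) $]
Step 12: shift (. Stack=[E - ( (] ptr=6 lookahead=num remaining=[num + num ) / num ) $]
Step 13: shift num. Stack=[E - ( ( num] ptr=7 lookahead=+ remaining=[+ num ) / num ) $]
Step 14: reduce F->num. Stack=[E - ( ( F] ptr=7 lookahead=+ remaining=[+ num ) / num ) $]
Step 15: reduce T->F. Stack=[E - ( ( T] ptr=7 lookahead=+ remaining=[+ num ) / num ) $]
Step 16: reduce E->T. Stack=[E - ( ( E] ptr=7 lookahead=+ remaining=[+ num ) / num ) $]
Step 17: shift +. Stack=[E - ( ( E +] ptr=8 lookahead=num remaining=[num ) / num ) $]
Step 18: shift num. Stack=[E - ( ( E + num] ptr=9 lookahead=) remaining=[) / num ) $]
Step 19: reduce F->num. Stack=[E - ( ( E + F] ptr=9 lookahead=) remaining=[) / num ) $]
Step 20: reduce T->F. Stack=[E - ( ( E + T] ptr=9 lookahead=) remaining=[) / num ) $]
Step 21: reduce E->E + T. Stack=[E - ( ( E] ptr=9 lookahead=) remaining=[) / num ) $]
Step 22: shift ). Stack=[E - ( ( E )] ptr=10 lookahead=/ remaining=[/ num ) $]
Step 23: reduce F->( E ). Stack=[E - ( F] ptr=10 lookahead=/ remaining=[/ num ) $]
Step 24: reduce T->F. Stack=[E - ( T] ptr=10 lookahead=/ remaining=[/ num ) $]
Step 25: shift /. Stack=[E - ( T /] ptr=11 lookahead=num remaining=[num ) $]
Step 26: shift num. Stack=[E - ( T / num] ptr=12 lookahead=) remaining=[) $]
Step 27: reduce F->num. Stack=[E - ( T / F] ptr=12 lookahead=) remaining=[) $]
Step 28: reduce T->T / F. Stack=[E - ( T] ptr=12 lookahead=) remaining=[) $]
Step 29: reduce E->T. Stack=[E - ( E] ptr=12 lookahead=) remaining=[) $]
Step 30: shift ). Stack=[E - ( E )] ptr=13 lookahead=$ remaining=[$]
Step 31: reduce F->( E ). Stack=[E - F] ptr=13 lookahead=$ remaining=[$]
Step 32: reduce T->F. Stack=[E - T] ptr=13 lookahead=$ remaining=[$]
Step 33: reduce E->E - T. Stack=[E] ptr=13 lookahead=$ remaining=[$]
Step 34: accept. Stack=[E] ptr=13 lookahead=$ remaining=[$]

Answer: 34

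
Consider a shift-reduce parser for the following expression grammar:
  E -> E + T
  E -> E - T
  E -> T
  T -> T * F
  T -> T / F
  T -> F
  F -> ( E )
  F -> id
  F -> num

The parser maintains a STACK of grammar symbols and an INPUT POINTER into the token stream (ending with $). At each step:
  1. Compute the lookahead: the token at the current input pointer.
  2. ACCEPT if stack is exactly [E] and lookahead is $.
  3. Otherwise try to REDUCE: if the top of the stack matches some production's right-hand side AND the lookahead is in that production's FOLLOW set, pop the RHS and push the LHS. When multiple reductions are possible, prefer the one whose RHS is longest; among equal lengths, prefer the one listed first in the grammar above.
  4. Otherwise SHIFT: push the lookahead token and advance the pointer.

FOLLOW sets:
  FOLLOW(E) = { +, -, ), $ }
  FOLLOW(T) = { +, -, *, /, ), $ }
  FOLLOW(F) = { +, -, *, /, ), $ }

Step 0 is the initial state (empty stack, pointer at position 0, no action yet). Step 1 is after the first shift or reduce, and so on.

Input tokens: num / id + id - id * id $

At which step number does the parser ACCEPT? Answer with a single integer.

Step 1: shift num. Stack=[num] ptr=1 lookahead=/ remaining=[/ id + id - id * id $]
Step 2: reduce F->num. Stack=[F] ptr=1 lookahead=/ remaining=[/ id + id - id * id $]
Step 3: reduce T->F. Stack=[T] ptr=1 lookahead=/ remaining=[/ id + id - id * id $]
Step 4: shift /. Stack=[T /] ptr=2 lookahead=id remaining=[id + id - id * id $]
Step 5: shift id. Stack=[T / id] ptr=3 lookahead=+ remaining=[+ id - id * id $]
Step 6: reduce F->id. Stack=[T / F] ptr=3 lookahead=+ remaining=[+ id - id * id $]
Step 7: reduce T->T / F. Stack=[T] ptr=3 lookahead=+ remaining=[+ id - id * id $]
Step 8: reduce E->T. Stack=[E] ptr=3 lookahead=+ remaining=[+ id - id * id $]
Step 9: shift +. Stack=[E +] ptr=4 lookahead=id remaining=[id - id * id $]
Step 10: shift id. Stack=[E + id] ptr=5 lookahead=- remaining=[- id * id $]
Step 11: reduce F->id. Stack=[E + F] ptr=5 lookahead=- remaining=[- id * id $]
Step 12: reduce T->F. Stack=[E + T] ptr=5 lookahead=- remaining=[- id * id $]
Step 13: reduce E->E + T. Stack=[E] ptr=5 lookahead=- remaining=[- id * id $]
Step 14: shift -. Stack=[E -] ptr=6 lookahead=id remaining=[id * id $]
Step 15: shift id. Stack=[E - id] ptr=7 lookahead=* remaining=[* id $]
Step 16: reduce F->id. Stack=[E - F] ptr=7 lookahead=* remaining=[* id $]
Step 17: reduce T->F. Stack=[E - T] ptr=7 lookahead=* remaining=[* id $]
Step 18: shift *. Stack=[E - T *] ptr=8 lookahead=id remaining=[id $]
Step 19: shift id. Stack=[E - T * id] ptr=9 lookahead=$ remaining=[$]
Step 20: reduce F->id. Stack=[E - T * F] ptr=9 lookahead=$ remaining=[$]
Step 21: reduce T->T * F. Stack=[E - T] ptr=9 lookahead=$ remaining=[$]
Step 22: reduce E->E - T. Stack=[E] ptr=9 lookahead=$ remaining=[$]
Step 23: accept. Stack=[E] ptr=9 lookahead=$ remaining=[$]

Answer: 23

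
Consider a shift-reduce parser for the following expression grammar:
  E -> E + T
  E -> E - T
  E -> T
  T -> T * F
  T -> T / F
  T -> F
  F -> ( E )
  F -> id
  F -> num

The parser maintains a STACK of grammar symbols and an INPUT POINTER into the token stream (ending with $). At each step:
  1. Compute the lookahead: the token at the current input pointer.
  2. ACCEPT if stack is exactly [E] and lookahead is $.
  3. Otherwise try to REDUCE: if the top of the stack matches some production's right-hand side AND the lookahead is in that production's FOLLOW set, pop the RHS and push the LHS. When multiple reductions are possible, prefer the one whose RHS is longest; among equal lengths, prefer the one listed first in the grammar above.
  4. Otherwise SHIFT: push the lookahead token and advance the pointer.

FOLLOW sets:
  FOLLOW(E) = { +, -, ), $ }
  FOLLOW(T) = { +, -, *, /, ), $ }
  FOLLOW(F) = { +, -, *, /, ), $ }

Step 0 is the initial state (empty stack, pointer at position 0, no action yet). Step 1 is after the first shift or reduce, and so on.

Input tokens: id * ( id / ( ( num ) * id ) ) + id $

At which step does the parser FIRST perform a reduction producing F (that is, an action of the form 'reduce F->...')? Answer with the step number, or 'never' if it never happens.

Step 1: shift id. Stack=[id] ptr=1 lookahead=* remaining=[* ( id / ( ( num ) * id ) ) + id $]
Step 2: reduce F->id. Stack=[F] ptr=1 lookahead=* remaining=[* ( id / ( ( num ) * id ) ) + id $]

Answer: 2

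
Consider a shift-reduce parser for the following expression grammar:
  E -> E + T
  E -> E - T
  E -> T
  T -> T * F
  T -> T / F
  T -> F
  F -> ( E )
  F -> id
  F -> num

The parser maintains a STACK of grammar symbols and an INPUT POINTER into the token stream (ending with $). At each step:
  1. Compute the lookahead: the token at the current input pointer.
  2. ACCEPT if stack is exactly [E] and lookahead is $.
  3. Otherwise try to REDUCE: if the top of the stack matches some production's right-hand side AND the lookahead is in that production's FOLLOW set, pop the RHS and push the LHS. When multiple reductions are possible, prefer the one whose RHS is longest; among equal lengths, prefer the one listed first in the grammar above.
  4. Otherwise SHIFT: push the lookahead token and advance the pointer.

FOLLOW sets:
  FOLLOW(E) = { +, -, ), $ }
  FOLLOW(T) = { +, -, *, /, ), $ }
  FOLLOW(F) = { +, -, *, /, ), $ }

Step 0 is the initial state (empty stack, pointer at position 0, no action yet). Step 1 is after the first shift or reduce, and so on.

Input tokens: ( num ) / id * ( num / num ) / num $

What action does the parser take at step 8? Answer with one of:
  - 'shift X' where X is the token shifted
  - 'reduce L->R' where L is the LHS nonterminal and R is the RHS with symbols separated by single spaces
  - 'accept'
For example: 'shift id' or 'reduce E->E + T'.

Step 1: shift (. Stack=[(] ptr=1 lookahead=num remaining=[num ) / id * ( num / num ) / num $]
Step 2: shift num. Stack=[( num] ptr=2 lookahead=) remaining=[) / id * ( num / num ) / num $]
Step 3: reduce F->num. Stack=[( F] ptr=2 lookahead=) remaining=[) / id * ( num / num ) / num $]
Step 4: reduce T->F. Stack=[( T] ptr=2 lookahead=) remaining=[) / id * ( num / num ) / num $]
Step 5: reduce E->T. Stack=[( E] ptr=2 lookahead=) remaining=[) / id * ( num / num ) / num $]
Step 6: shift ). Stack=[( E )] ptr=3 lookahead=/ remaining=[/ id * ( num / num ) / num $]
Step 7: reduce F->( E ). Stack=[F] ptr=3 lookahead=/ remaining=[/ id * ( num / num ) / num $]
Step 8: reduce T->F. Stack=[T] ptr=3 lookahead=/ remaining=[/ id * ( num / num ) / num $]

Answer: reduce T->F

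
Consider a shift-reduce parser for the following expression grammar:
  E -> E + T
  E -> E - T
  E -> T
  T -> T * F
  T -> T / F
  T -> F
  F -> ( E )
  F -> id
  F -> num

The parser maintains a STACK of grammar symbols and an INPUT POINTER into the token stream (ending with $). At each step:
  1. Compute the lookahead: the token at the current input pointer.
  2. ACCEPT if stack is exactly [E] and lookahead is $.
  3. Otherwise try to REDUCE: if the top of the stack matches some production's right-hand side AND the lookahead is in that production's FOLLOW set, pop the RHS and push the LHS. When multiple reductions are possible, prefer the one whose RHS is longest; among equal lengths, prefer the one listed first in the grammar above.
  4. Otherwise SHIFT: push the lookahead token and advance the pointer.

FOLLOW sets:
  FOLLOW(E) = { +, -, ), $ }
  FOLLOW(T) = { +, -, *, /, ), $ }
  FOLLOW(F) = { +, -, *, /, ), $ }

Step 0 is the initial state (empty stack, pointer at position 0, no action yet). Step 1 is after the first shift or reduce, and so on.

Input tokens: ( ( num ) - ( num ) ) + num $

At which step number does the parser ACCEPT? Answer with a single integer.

Step 1: shift (. Stack=[(] ptr=1 lookahead=( remaining=[( num ) - ( num ) ) + num $]
Step 2: shift (. Stack=[( (] ptr=2 lookahead=num remaining=[num ) - ( num ) ) + num $]
Step 3: shift num. Stack=[( ( num] ptr=3 lookahead=) remaining=[) - ( num ) ) + num $]
Step 4: reduce F->num. Stack=[( ( F] ptr=3 lookahead=) remaining=[) - ( num ) ) + num $]
Step 5: reduce T->F. Stack=[( ( T] ptr=3 lookahead=) remaining=[) - ( num ) ) + num $]
Step 6: reduce E->T. Stack=[( ( E] ptr=3 lookahead=) remaining=[) - ( num ) ) + num $]
Step 7: shift ). Stack=[( ( E )] ptr=4 lookahead=- remaining=[- ( num ) ) + num $]
Step 8: reduce F->( E ). Stack=[( F] ptr=4 lookahead=- remaining=[- ( num ) ) + num $]
Step 9: reduce T->F. Stack=[( T] ptr=4 lookahead=- remaining=[- ( num ) ) + num $]
Step 10: reduce E->T. Stack=[( E] ptr=4 lookahead=- remaining=[- ( num ) ) + num $]
Step 11: shift -. Stack=[( E -] ptr=5 lookahead=( remaining=[( num ) ) + num $]
Step 12: shift (. Stack=[( E - (] ptr=6 lookahead=num remaining=[num ) ) + num $]
Step 13: shift num. Stack=[( E - ( num] ptr=7 lookahead=) remaining=[) ) + num $]
Step 14: reduce F->num. Stack=[( E - ( F] ptr=7 lookahead=) remaining=[) ) + num $]
Step 15: reduce T->F. Stack=[( E - ( T] ptr=7 lookahead=) remaining=[) ) + num $]
Step 16: reduce E->T. Stack=[( E - ( E] ptr=7 lookahead=) remaining=[) ) + num $]
Step 17: shift ). Stack=[( E - ( E )] ptr=8 lookahead=) remaining=[) + num $]
Step 18: reduce F->( E ). Stack=[( E - F] ptr=8 lookahead=) remaining=[) + num $]
Step 19: reduce T->F. Stack=[( E - T] ptr=8 lookahead=) remaining=[) + num $]
Step 20: reduce E->E - T. Stack=[( E] ptr=8 lookahead=) remaining=[) + num $]
Step 21: shift ). Stack=[( E )] ptr=9 lookahead=+ remaining=[+ num $]
Step 22: reduce F->( E ). Stack=[F] ptr=9 lookahead=+ remaining=[+ num $]
Step 23: reduce T->F. Stack=[T] ptr=9 lookahead=+ remaining=[+ num $]
Step 24: reduce E->T. Stack=[E] ptr=9 lookahead=+ remaining=[+ num $]
Step 25: shift +. Stack=[E +] ptr=10 lookahead=num remaining=[num $]
Step 26: shift num. Stack=[E + num] ptr=11 lookahead=$ remaining=[$]
Step 27: reduce F->num. Stack=[E + F] ptr=11 lookahead=$ remaining=[$]
Step 28: reduce T->F. Stack=[E + T] ptr=11 lookahead=$ remaining=[$]
Step 29: reduce E->E + T. Stack=[E] ptr=11 lookahead=$ remaining=[$]
Step 30: accept. Stack=[E] ptr=11 lookahead=$ remaining=[$]

Answer: 30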